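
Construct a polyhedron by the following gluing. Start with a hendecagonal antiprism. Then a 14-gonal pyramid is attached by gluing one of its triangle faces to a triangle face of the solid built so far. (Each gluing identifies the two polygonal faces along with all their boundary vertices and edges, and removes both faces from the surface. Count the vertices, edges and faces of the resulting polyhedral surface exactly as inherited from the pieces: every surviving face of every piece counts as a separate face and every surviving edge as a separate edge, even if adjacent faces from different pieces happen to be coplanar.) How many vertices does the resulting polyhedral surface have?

34

A hendecagonal antiprism: V=22, E=44, F=24.
Attach a 14-gonal pyramid (V=15, E=28, F=15) along a 3-gon: merge 3 vertices and 3 edges, delete both glued faces → V=34, E=69, F=37.
Check: V − E + F = 34 − 69 + 37 = 2.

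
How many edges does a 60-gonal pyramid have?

120

A pyramid on an n-gon base has one n-gon and n triangles: V = 60 + 1 = 61, E = 2·60 = 120, F = 60 + 1 = 61.
Check: V − E + F = 61 − 120 + 61 = 2.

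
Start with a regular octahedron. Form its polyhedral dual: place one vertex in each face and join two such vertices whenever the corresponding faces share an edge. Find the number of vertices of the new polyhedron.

8

The base solid has V = 6, E = 12, F = 8.
The dual swaps V and F and preserves E: V′ = F = 8, E′ = E = 12, F′ = V = 6.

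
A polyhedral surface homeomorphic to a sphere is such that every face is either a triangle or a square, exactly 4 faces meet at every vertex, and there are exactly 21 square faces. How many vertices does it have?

27

Let x be the number of triangles; then F = 21 + x.
Edge–face incidences: 2E = 4·21 + 3·x = 84 + 3x.
Every vertex has degree 4, so 4V = 2E.
Euler: V − E + F = 2 ⇒ (2E)/4 − E + (21 + x) = 2.
Multiply by 8: 2·(2E) − 4·(2E) + 8·(21 + x) = 16, i.e. 168 + 8x − 2·(84 + 3x) = 16.
Collecting terms: 2x = 16, so x = 8.
Then 2E = 84 + 3·8 = 108, so E = 54, V = 2E/4 = 27, F = 21 + 8 = 29.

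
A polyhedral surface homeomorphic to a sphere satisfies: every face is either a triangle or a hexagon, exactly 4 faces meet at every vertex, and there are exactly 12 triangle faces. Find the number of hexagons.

Let x be the number of hexagons; then F = 12 + x.
Edge–face incidences: 2E = 3·12 + 6·x = 36 + 6x.
Every vertex has degree 4, so 4V = 2E.
Euler: V − E + F = 2 ⇒ (2E)/4 − E + (12 + x) = 2.
Multiply by 8: 2·(2E) − 4·(2E) + 8·(12 + x) = 16, i.e. 96 + 8x − 2·(36 + 6x) = 16.
Collecting terms: −4x + 24 = 16, so −4x = −8, so x = 2.
Then 2E = 36 + 6·2 = 48, so E = 24, V = 2E/4 = 12, F = 12 + 2 = 14.

2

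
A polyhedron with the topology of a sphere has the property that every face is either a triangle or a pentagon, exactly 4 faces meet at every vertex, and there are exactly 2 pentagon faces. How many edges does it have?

Let x be the number of triangles; then F = 2 + x.
Edge–face incidences: 2E = 5·2 + 3·x = 10 + 3x.
Every vertex has degree 4, so 4V = 2E.
Euler: V − E + F = 2 ⇒ (2E)/4 − E + (2 + x) = 2.
Multiply by 8: 2·(2E) − 4·(2E) + 8·(2 + x) = 16, i.e. 16 + 8x − 2·(10 + 3x) = 16.
Collecting terms: 2x − 4 = 16, so 2x = 20, so x = 10.
Then 2E = 10 + 3·10 = 40, so E = 20, V = 2E/4 = 10, F = 2 + 10 = 12.

20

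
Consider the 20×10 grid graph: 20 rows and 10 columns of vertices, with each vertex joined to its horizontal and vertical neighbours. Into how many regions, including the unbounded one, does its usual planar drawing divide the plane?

The grid has V = 20·10 = 200 vertices and E = 20·9 + 10·19 = 370 edges.
F = 2 − V + E = 2 − 200 + 370 = 172.

172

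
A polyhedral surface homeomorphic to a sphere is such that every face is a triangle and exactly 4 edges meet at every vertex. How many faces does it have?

Each face has 3 edges and each edge borders two faces, so 2E = 3F.
Each vertex has degree 4, so 4V = 2E and hence V = 3F/4.
Euler: V − E + F = 2 ⇒ (3F/4) − (3F/2) + F = 2.
Multiply by 8: (6 − 12 + 8)F = 16, i.e. 2F = 16.
So F = 8, E = 3·8/2 = 12, V = 3·8/4 = 6.

8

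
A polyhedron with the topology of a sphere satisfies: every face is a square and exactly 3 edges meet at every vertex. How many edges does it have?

12

Each face has 4 edges and each edge borders two faces, so 2E = 4F.
Each vertex has degree 3, so 3V = 2E and hence V = 4F/3.
Euler: V − E + F = 2 ⇒ (4F/3) − (4F/2) + F = 2.
Multiply by 6: (8 − 12 + 6)F = 12, i.e. 2F = 12.
So F = 6, E = 4·6/2 = 12, V = 4·6/3 = 8.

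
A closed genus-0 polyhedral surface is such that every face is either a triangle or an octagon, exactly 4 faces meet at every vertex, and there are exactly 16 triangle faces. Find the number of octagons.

2

Let x be the number of octagons; then F = 16 + x.
Edge–face incidences: 2E = 3·16 + 8·x = 48 + 8x.
Every vertex has degree 4, so 4V = 2E.
Euler: V − E + F = 2 ⇒ (2E)/4 − E + (16 + x) = 2.
Multiply by 8: 2·(2E) − 4·(2E) + 8·(16 + x) = 16, i.e. 128 + 8x − 2·(48 + 8x) = 16.
Collecting terms: −8x + 32 = 16, so −8x = −16, so x = 2.
Then 2E = 48 + 8·2 = 64, so E = 32, V = 2E/4 = 16, F = 16 + 2 = 18.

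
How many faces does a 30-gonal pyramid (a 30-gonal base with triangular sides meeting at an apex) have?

A pyramid on an n-gon base has one n-gon and n triangles: V = 30 + 1 = 31, E = 2·30 = 60, F = 30 + 1 = 31.

31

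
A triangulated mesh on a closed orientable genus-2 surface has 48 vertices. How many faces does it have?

χ = 2 − 2·2 = -2, and every face is a triangle so 3F = 2E.
V − E + F = -2 with E = 3F/2 gives 48 − (3/2 − 1)·F = -2, so F = 100 and E = 150.

100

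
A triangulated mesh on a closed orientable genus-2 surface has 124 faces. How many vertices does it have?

60

χ = 2 − 2·2 = -2, and every face is a triangle so 3F = 2E.
E = 3·124/2 = 186. Then V = -2 + E − F = -2 + 186 − 124 = 60.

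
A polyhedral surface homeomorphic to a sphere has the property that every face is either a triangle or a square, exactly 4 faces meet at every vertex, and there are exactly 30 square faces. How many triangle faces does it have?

8

Let x be the number of triangles; then F = 30 + x.
Edge–face incidences: 2E = 4·30 + 3·x = 120 + 3x.
Every vertex has degree 4, so 4V = 2E.
Euler: V − E + F = 2 ⇒ (2E)/4 − E + (30 + x) = 2.
Multiply by 8: 2·(2E) − 4·(2E) + 8·(30 + x) = 16, i.e. 240 + 8x − 2·(120 + 3x) = 16.
Collecting terms: 2x = 16, so x = 8.
Then 2E = 120 + 3·8 = 144, so E = 72, V = 2E/4 = 36, F = 30 + 8 = 38.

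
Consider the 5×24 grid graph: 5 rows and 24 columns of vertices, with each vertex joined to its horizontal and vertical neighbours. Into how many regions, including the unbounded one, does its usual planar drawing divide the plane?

93

The grid has V = 5·24 = 120 vertices and E = 5·23 + 24·4 = 211 edges.
F = 2 − V + E = 2 − 120 + 211 = 93.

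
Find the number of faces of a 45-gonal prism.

A prism on an n-gon has two n-gon bases and n rectangular sides: V = 2·45 = 90, E = 3·45 = 135, F = 45 + 2 = 47.

47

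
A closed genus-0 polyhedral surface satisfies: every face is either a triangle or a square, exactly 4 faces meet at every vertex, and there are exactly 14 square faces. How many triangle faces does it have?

Let x be the number of triangles; then F = 14 + x.
Edge–face incidences: 2E = 4·14 + 3·x = 56 + 3x.
Every vertex has degree 4, so 4V = 2E.
Euler: V − E + F = 2 ⇒ (2E)/4 − E + (14 + x) = 2.
Multiply by 8: 2·(2E) − 4·(2E) + 8·(14 + x) = 16, i.e. 112 + 8x − 2·(56 + 3x) = 16.
Collecting terms: 2x = 16, so x = 8.
Then 2E = 56 + 3·8 = 80, so E = 40, V = 2E/4 = 20, F = 14 + 8 = 22.

8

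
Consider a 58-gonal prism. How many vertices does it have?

A prism on an n-gon has two n-gon bases and n rectangular sides: V = 2·58 = 116, E = 3·58 = 174, F = 58 + 2 = 60.

116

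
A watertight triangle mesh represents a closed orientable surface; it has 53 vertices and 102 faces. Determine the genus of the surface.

0

Every face is a triangle, so 2E = 3·102 = 306, giving E = 153.
χ = V − E + F = 53 − 153 + 102 = 2.
For a closed orientable surface χ = 2 − 2g, so g = (2 − (2))/2 = 0.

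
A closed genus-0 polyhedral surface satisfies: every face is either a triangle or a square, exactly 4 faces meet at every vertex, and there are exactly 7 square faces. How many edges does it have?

Let x be the number of triangles; then F = 7 + x.
Edge–face incidences: 2E = 4·7 + 3·x = 28 + 3x.
Every vertex has degree 4, so 4V = 2E.
Euler: V − E + F = 2 ⇒ (2E)/4 − E + (7 + x) = 2.
Multiply by 8: 2·(2E) − 4·(2E) + 8·(7 + x) = 16, i.e. 56 + 8x − 2·(28 + 3x) = 16.
Collecting terms: 2x = 16, so x = 8.
Then 2E = 28 + 3·8 = 52, so E = 26, V = 2E/4 = 13, F = 7 + 8 = 15.

26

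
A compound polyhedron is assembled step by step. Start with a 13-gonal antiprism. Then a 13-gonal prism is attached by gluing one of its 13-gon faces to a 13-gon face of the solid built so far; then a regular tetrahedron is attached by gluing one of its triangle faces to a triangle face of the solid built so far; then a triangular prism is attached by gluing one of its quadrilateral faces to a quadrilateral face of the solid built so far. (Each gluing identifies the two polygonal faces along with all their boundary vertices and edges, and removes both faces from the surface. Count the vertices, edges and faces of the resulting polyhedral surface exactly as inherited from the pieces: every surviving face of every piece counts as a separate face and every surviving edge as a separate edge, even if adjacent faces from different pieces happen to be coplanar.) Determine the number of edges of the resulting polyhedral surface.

A 13-gonal antiprism: V=26, E=52, F=28.
Attach a 13-gonal prism (V=26, E=39, F=15) along a 13-gon: merge 13 vertices and 13 edges, delete both glued faces → V=39, E=78, F=41.
Attach a regular tetrahedron (V=4, E=6, F=4) along a 3-gon: merge 3 vertices and 3 edges, delete both glued faces → V=40, E=81, F=43.
Attach a triangular prism (V=6, E=9, F=5) along a 4-gon: merge 4 vertices and 4 edges, delete both glued faces → V=42, E=86, F=46.
Check: V − E + F = 42 − 86 + 46 = 2.

86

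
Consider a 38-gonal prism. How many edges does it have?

A prism on an n-gon has two n-gon bases and n rectangular sides: V = 2·38 = 76, E = 3·38 = 114, F = 38 + 2 = 40.

114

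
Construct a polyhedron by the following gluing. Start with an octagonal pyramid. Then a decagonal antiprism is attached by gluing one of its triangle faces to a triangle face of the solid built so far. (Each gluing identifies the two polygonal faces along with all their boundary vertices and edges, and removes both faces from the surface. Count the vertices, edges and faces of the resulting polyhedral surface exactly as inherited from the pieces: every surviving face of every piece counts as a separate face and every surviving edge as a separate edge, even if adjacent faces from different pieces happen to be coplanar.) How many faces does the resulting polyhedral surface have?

An octagonal pyramid: V=9, E=16, F=9.
Attach a decagonal antiprism (V=20, E=40, F=22) along a 3-gon: merge 3 vertices and 3 edges, delete both glued faces → V=26, E=53, F=29.
Check: V − E + F = 26 − 53 + 29 = 2.

29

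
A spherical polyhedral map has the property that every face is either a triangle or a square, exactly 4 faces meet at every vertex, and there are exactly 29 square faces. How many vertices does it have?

35

Let x be the number of triangles; then F = 29 + x.
Edge–face incidences: 2E = 4·29 + 3·x = 116 + 3x.
Every vertex has degree 4, so 4V = 2E.
Euler: V − E + F = 2 ⇒ (2E)/4 − E + (29 + x) = 2.
Multiply by 8: 2·(2E) − 4·(2E) + 8·(29 + x) = 16, i.e. 232 + 8x − 2·(116 + 3x) = 16.
Collecting terms: 2x = 16, so x = 8.
Then 2E = 116 + 3·8 = 140, so E = 70, V = 2E/4 = 35, F = 29 + 8 = 37.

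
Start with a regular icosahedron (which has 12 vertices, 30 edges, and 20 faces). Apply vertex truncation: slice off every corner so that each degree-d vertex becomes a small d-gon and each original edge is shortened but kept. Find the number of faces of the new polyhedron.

32

Truncation replaces each original edge-end by a new vertex, so V′ = 2E = 60.
Each original edge survives, and each old vertex of degree d contributes d new edges; summing degrees gives Σd = 2E, so E′ = E + 2E = 3E = 90.
Each original face survives and each original vertex becomes one new face: F′ = F + V = 32.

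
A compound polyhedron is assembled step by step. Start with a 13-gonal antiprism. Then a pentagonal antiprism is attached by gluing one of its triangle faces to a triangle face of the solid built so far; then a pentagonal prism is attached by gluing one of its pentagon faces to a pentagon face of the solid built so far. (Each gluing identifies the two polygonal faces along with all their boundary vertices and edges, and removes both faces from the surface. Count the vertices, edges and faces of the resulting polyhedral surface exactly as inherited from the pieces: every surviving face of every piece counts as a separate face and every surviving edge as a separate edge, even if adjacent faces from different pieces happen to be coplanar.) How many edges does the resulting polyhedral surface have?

A 13-gonal antiprism: V=26, E=52, F=28.
Attach a pentagonal antiprism (V=10, E=20, F=12) along a 3-gon: merge 3 vertices and 3 edges, delete both glued faces → V=33, E=69, F=38.
Attach a pentagonal prism (V=10, E=15, F=7) along a 5-gon: merge 5 vertices and 5 edges, delete both glued faces → V=38, E=79, F=43.
Check: V − E + F = 38 − 79 + 43 = 2.

79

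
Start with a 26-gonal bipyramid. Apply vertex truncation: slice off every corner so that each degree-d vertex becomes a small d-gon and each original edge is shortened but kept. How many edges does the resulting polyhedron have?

234

The base solid has V = 28, E = 78, F = 52.
Truncation replaces each original edge-end by a new vertex, so V′ = 2E = 156.
Each original edge survives, and each old vertex of degree d contributes d new edges; summing degrees gives Σd = 2E, so E′ = E + 2E = 3E = 234.
Each original face survives and each original vertex becomes one new face: F′ = F + V = 80.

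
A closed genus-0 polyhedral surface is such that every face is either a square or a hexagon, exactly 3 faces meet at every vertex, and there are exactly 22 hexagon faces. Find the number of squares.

Let x be the number of squares; then F = 22 + x.
Edge–face incidences: 2E = 6·22 + 4·x = 132 + 4x.
Every vertex has degree 3, so 3V = 2E.
Euler: V − E + F = 2 ⇒ (2E)/3 − E + (22 + x) = 2.
Multiply by 6: 2·(2E) − 3·(2E) + 6·(22 + x) = 12, i.e. 132 + 6x − (132 + 4x) = 12.
Collecting terms: 2x = 12, so x = 6.
Then 2E = 132 + 4·6 = 156, so E = 78, V = 2E/3 = 52, F = 22 + 6 = 28.

6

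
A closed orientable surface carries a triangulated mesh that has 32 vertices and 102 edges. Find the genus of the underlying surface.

Every face is a triangle and each edge borders two faces, so 3F = 2·102, giving F = 68.
χ = V − E + F = 32 − 102 + 68 = -2.
For a closed orientable surface χ = 2 − 2g, so g = (2 − (-2))/2 = 2.

2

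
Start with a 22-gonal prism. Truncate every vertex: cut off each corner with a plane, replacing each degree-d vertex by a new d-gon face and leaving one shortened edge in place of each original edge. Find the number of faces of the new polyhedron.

68

The base solid has V = 44, E = 66, F = 24.
Truncation replaces each original edge-end by a new vertex, so V′ = 2E = 132.
Each original edge survives, and each old vertex of degree d contributes d new edges; summing degrees gives Σd = 2E, so E′ = E + 2E = 3E = 198.
Each original face survives and each original vertex becomes one new face: F′ = F + V = 68.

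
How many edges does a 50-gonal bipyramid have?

A bipyramid over an n-gon has 2n triangular faces and n + 2 vertices: V = 50 + 2 = 52, E = 3·50 = 150, F = 2·50 = 100.
Check: V − E + F = 52 − 150 + 100 = 2.

150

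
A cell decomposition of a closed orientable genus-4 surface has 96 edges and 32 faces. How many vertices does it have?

For a closed orientable surface of genus 4, χ = 2 − 2·4 = -6.
V = -6 + E − F = -6 + 96 − 32 = 58.

58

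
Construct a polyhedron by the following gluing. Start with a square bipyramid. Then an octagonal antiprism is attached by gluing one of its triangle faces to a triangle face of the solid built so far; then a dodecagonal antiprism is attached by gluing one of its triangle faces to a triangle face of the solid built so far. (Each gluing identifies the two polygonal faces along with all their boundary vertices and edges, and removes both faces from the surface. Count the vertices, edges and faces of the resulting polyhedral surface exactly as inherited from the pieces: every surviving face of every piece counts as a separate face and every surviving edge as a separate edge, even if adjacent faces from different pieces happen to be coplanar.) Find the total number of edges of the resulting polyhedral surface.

86

A square bipyramid: V=6, E=12, F=8.
Attach an octagonal antiprism (V=16, E=32, F=18) along a 3-gon: merge 3 vertices and 3 edges, delete both glued faces → V=19, E=41, F=24.
Attach a dodecagonal antiprism (V=24, E=48, F=26) along a 3-gon: merge 3 vertices and 3 edges, delete both glued faces → V=40, E=86, F=48.
Check: V − E + F = 40 − 86 + 48 = 2.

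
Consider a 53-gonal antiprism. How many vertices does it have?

An antiprism on an n-gon has two n-gon caps and 2n triangles: V = 2·53 = 106, E = 4·53 = 212, F = 2·53 + 2 = 108.

106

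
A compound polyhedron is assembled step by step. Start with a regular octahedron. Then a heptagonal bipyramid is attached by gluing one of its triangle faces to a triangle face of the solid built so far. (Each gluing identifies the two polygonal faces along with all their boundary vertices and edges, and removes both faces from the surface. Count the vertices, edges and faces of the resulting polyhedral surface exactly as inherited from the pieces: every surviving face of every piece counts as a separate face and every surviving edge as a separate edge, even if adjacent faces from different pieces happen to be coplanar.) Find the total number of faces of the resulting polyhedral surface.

20

A regular octahedron: V=6, E=12, F=8.
Attach a heptagonal bipyramid (V=9, E=21, F=14) along a 3-gon: merge 3 vertices and 3 edges, delete both glued faces → V=12, E=30, F=20.
Check: V − E + F = 12 − 30 + 20 = 2.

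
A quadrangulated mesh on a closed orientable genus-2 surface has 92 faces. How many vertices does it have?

χ = 2 − 2·2 = -2, and every face is a square so 4F = 2E.
E = 4·92/2 = 184. Then V = -2 + E − F = -2 + 184 − 92 = 90.

90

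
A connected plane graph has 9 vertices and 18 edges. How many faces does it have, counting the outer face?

11

Euler's formula for a connected plane graph: V − E + F = 2, so F = 2 − 9 + 18 = 11.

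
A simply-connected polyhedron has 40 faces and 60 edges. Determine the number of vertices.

22

Here V − E + F = 2.
V = 2 + E − F = 2 + 60 − 40 = 22.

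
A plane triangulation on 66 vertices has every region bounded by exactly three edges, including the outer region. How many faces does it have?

128

In a plane triangulation 3F = 2E and V − E + F = 2, so F = 2V − 4 = 2·66 − 4 = 128.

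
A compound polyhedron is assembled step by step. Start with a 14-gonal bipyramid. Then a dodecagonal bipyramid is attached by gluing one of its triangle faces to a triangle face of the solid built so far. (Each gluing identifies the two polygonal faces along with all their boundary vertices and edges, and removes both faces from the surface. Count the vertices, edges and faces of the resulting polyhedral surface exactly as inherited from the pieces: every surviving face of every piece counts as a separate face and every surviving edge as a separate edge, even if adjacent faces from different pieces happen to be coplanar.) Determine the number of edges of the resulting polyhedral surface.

75

A 14-gonal bipyramid: V=16, E=42, F=28.
Attach a dodecagonal bipyramid (V=14, E=36, F=24) along a 3-gon: merge 3 vertices and 3 edges, delete both glued faces → V=27, E=75, F=50.
Check: V − E + F = 27 − 75 + 50 = 2.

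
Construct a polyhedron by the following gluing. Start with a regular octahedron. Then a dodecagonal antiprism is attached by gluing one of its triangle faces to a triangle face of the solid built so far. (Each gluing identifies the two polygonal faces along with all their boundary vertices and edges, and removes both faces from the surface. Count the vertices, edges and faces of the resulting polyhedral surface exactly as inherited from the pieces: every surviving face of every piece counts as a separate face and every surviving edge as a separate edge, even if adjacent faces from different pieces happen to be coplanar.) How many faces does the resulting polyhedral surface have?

32

A regular octahedron: V=6, E=12, F=8.
Attach a dodecagonal antiprism (V=24, E=48, F=26) along a 3-gon: merge 3 vertices and 3 edges, delete both glued faces → V=27, E=57, F=32.
Check: V − E + F = 27 − 57 + 32 = 2.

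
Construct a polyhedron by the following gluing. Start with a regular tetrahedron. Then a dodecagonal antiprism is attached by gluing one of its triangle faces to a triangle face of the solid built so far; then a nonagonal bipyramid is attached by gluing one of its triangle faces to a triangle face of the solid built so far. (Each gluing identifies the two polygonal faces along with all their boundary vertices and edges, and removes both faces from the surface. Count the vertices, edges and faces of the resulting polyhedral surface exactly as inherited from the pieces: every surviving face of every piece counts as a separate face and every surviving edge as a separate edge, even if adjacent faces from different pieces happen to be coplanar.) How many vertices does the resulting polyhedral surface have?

A regular tetrahedron: V=4, E=6, F=4.
Attach a dodecagonal antiprism (V=24, E=48, F=26) along a 3-gon: merge 3 vertices and 3 edges, delete both glued faces → V=25, E=51, F=28.
Attach a nonagonal bipyramid (V=11, E=27, F=18) along a 3-gon: merge 3 vertices and 3 edges, delete both glued faces → V=33, E=75, F=44.
Check: V − E + F = 33 − 75 + 44 = 2.

33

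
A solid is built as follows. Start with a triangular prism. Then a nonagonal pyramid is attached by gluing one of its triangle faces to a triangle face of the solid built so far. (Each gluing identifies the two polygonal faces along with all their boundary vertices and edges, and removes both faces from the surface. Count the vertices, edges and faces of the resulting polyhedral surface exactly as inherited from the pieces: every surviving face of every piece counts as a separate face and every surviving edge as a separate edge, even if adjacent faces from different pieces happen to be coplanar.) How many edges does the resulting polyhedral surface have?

A triangular prism: V=6, E=9, F=5.
Attach a nonagonal pyramid (V=10, E=18, F=10) along a 3-gon: merge 3 vertices and 3 edges, delete both glued faces → V=13, E=24, F=13.
Check: V − E + F = 13 − 24 + 13 = 2.

24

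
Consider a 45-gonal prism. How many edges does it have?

135

A prism on an n-gon has two n-gon bases and n rectangular sides: V = 2·45 = 90, E = 3·45 = 135, F = 45 + 2 = 47.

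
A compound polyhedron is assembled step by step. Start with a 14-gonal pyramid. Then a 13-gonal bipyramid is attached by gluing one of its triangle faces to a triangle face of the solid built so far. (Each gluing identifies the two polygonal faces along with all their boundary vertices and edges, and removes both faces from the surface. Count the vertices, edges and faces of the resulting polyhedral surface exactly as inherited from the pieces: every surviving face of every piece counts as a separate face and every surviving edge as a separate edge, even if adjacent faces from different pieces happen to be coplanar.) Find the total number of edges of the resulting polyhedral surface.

A 14-gonal pyramid: V=15, E=28, F=15.
Attach a 13-gonal bipyramid (V=15, E=39, F=26) along a 3-gon: merge 3 vertices and 3 edges, delete both glued faces → V=27, E=64, F=39.
Check: V − E + F = 27 − 64 + 39 = 2.

64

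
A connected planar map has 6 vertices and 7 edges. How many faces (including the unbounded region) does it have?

Euler's formula for a connected plane graph: V − E + F = 2, so F = 2 − 6 + 7 = 3.

3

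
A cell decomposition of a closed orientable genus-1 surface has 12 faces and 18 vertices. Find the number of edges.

For a closed orientable surface of genus 1, χ = 2 − 2·1 = 0.
E = V + F − (0) = 18 + 12 − (0) = 30.

30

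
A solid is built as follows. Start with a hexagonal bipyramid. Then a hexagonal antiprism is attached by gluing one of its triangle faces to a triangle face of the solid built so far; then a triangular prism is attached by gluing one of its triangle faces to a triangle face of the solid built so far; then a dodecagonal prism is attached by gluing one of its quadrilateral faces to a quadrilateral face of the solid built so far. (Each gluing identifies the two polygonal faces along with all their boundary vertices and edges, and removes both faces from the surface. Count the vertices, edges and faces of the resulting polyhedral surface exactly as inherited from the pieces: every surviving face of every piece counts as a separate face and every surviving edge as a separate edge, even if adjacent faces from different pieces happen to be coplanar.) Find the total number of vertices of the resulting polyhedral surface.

A hexagonal bipyramid: V=8, E=18, F=12.
Attach a hexagonal antiprism (V=12, E=24, F=14) along a 3-gon: merge 3 vertices and 3 edges, delete both glued faces → V=17, E=39, F=24.
Attach a triangular prism (V=6, E=9, F=5) along a 3-gon: merge 3 vertices and 3 edges, delete both glued faces → V=20, E=45, F=27.
Attach a dodecagonal prism (V=24, E=36, F=14) along a 4-gon: merge 4 vertices and 4 edges, delete both glued faces → V=40, E=77, F=39.
Check: V − E + F = 40 − 77 + 39 = 2.

40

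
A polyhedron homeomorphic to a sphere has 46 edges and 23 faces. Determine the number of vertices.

25

Here V − E + F = 2.
V = 2 + E − F = 2 + 46 − 23 = 25.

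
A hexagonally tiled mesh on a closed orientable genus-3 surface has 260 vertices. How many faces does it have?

132

χ = 2 − 2·3 = -4, and every face is a hexagon so 6F = 2E.
V − E + F = -4 with E = 6F/2 gives 260 − (6/2 − 1)·F = -4, so F = 132 and E = 396.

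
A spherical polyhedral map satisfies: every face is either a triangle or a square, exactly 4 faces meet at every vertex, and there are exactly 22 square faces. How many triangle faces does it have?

8

Let x be the number of triangles; then F = 22 + x.
Edge–face incidences: 2E = 4·22 + 3·x = 88 + 3x.
Every vertex has degree 4, so 4V = 2E.
Euler: V − E + F = 2 ⇒ (2E)/4 − E + (22 + x) = 2.
Multiply by 8: 2·(2E) − 4·(2E) + 8·(22 + x) = 16, i.e. 176 + 8x − 2·(88 + 3x) = 16.
Collecting terms: 2x = 16, so x = 8.
Then 2E = 88 + 3·8 = 112, so E = 56, V = 2E/4 = 28, F = 22 + 8 = 30.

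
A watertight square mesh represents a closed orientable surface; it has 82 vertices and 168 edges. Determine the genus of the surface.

2

Every face is a square and each edge borders two faces, so 4F = 2·168, giving F = 84.
χ = V − E + F = 82 − 168 + 84 = -2.
For a closed orientable surface χ = 2 − 2g, so g = (2 − (-2))/2 = 2.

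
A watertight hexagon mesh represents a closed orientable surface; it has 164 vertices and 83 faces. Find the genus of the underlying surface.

2

Every face is a hexagon, so 2E = 6·83 = 498, giving E = 249.
χ = V − E + F = 164 − 249 + 83 = -2.
For a closed orientable surface χ = 2 − 2g, so g = (2 − (-2))/2 = 2.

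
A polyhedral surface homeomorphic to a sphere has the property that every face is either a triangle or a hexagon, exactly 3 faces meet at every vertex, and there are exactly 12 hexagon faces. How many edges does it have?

Let x be the number of triangles; then F = 12 + x.
Edge–face incidences: 2E = 6·12 + 3·x = 72 + 3x.
Every vertex has degree 3, so 3V = 2E.
Euler: V − E + F = 2 ⇒ (2E)/3 − E + (12 + x) = 2.
Multiply by 6: 2·(2E) − 3·(2E) + 6·(12 + x) = 12, i.e. 72 + 6x − (72 + 3x) = 12.
Collecting terms: 3x = 12, so x = 4.
Then 2E = 72 + 3·4 = 84, so E = 42, V = 2E/3 = 28, F = 12 + 4 = 16.

42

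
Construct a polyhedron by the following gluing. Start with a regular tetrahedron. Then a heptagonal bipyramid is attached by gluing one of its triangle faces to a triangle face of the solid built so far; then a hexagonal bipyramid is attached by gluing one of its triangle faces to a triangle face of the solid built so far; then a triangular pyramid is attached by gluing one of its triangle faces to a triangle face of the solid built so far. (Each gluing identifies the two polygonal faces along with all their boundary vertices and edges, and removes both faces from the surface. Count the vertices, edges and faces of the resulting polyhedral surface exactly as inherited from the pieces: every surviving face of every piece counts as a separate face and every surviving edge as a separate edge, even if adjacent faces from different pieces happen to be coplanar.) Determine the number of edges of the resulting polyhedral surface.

A regular tetrahedron: V=4, E=6, F=4.
Attach a heptagonal bipyramid (V=9, E=21, F=14) along a 3-gon: merge 3 vertices and 3 edges, delete both glued faces → V=10, E=24, F=16.
Attach a hexagonal bipyramid (V=8, E=18, F=12) along a 3-gon: merge 3 vertices and 3 edges, delete both glued faces → V=15, E=39, F=26.
Attach a triangular pyramid (V=4, E=6, F=4) along a 3-gon: merge 3 vertices and 3 edges, delete both glued faces → V=16, E=42, F=28.
Check: V − E + F = 16 − 42 + 28 = 2.

42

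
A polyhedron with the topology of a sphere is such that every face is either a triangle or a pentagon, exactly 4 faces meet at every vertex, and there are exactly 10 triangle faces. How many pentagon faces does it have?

Let x be the number of pentagons; then F = 10 + x.
Edge–face incidences: 2E = 3·10 + 5·x = 30 + 5x.
Every vertex has degree 4, so 4V = 2E.
Euler: V − E + F = 2 ⇒ (2E)/4 − E + (10 + x) = 2.
Multiply by 8: 2·(2E) − 4·(2E) + 8·(10 + x) = 16, i.e. 80 + 8x − 2·(30 + 5x) = 16.
Collecting terms: −2x + 20 = 16, so −2x = −4, so x = 2.
Then 2E = 30 + 5·2 = 40, so E = 20, V = 2E/4 = 10, F = 10 + 2 = 12.

2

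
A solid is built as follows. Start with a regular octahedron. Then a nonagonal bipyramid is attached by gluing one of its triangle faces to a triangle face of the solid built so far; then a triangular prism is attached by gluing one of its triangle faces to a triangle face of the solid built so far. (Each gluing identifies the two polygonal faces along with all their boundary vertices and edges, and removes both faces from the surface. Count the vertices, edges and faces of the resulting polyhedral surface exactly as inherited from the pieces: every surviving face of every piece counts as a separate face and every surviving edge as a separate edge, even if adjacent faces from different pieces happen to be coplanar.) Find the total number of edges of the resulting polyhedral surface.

42

A regular octahedron: V=6, E=12, F=8.
Attach a nonagonal bipyramid (V=11, E=27, F=18) along a 3-gon: merge 3 vertices and 3 edges, delete both glued faces → V=14, E=36, F=24.
Attach a triangular prism (V=6, E=9, F=5) along a 3-gon: merge 3 vertices and 3 edges, delete both glued faces → V=17, E=42, F=27.
Check: V − E + F = 17 − 42 + 27 = 2.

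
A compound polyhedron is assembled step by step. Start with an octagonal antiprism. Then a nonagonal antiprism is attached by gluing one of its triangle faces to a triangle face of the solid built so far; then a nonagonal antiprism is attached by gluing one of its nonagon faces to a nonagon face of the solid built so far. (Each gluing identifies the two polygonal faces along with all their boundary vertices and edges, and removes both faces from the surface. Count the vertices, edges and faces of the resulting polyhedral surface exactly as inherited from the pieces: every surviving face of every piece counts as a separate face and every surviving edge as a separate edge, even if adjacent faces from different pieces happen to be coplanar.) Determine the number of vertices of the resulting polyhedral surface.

An octagonal antiprism: V=16, E=32, F=18.
Attach a nonagonal antiprism (V=18, E=36, F=20) along a 3-gon: merge 3 vertices and 3 edges, delete both glued faces → V=31, E=65, F=36.
Attach a nonagonal antiprism (V=18, E=36, F=20) along a 9-gon: merge 9 vertices and 9 edges, delete both glued faces → V=40, E=92, F=54.
Check: V − E + F = 40 − 92 + 54 = 2.

40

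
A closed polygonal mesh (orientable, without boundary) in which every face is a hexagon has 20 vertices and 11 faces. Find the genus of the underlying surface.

Every face is a hexagon, so 2E = 6·11 = 66, giving E = 33.
χ = V − E + F = 20 − 33 + 11 = -2.
For a closed orientable surface χ = 2 − 2g, so g = (2 − (-2))/2 = 2.

2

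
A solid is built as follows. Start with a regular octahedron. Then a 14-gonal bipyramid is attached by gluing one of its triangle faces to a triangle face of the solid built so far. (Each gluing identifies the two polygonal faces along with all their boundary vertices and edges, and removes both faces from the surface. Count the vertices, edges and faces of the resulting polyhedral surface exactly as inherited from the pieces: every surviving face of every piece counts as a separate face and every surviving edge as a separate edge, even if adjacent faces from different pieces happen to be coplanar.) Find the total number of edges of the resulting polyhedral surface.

A regular octahedron: V=6, E=12, F=8.
Attach a 14-gonal bipyramid (V=16, E=42, F=28) along a 3-gon: merge 3 vertices and 3 edges, delete both glued faces → V=19, E=51, F=34.
Check: V − E + F = 19 − 51 + 34 = 2.

51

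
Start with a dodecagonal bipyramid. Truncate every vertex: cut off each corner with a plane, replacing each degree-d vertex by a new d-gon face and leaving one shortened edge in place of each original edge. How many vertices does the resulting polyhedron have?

The base solid has V = 14, E = 36, F = 24.
Truncation replaces each original edge-end by a new vertex, so V′ = 2E = 72.
Each original edge survives, and each old vertex of degree d contributes d new edges; summing degrees gives Σd = 2E, so E′ = E + 2E = 3E = 108.
Each original face survives and each original vertex becomes one new face: F′ = F + V = 38.

72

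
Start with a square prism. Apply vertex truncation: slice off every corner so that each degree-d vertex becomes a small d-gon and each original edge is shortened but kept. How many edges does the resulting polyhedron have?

36

The base solid has V = 8, E = 12, F = 6.
Truncation replaces each original edge-end by a new vertex, so V′ = 2E = 24.
Each original edge survives, and each old vertex of degree d contributes d new edges; summing degrees gives Σd = 2E, so E′ = E + 2E = 3E = 36.
Each original face survives and each original vertex becomes one new face: F′ = F + V = 14.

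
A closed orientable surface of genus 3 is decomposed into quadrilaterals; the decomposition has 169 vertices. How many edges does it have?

346

χ = 2 − 2·3 = -4, and every face is a square so 4F = 2E.
V − E + F = -4 with E = 4F/2 gives 169 − (4/2 − 1)·F = -4, so F = 173 and E = 346.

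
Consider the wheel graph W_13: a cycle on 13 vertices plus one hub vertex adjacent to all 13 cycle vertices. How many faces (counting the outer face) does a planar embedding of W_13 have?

14

W_13 has V = 13 + 1 = 14 vertices and E = 2·13 = 26 edges.
By Euler's formula F = 2 − V + E = 2 − 14 + 26 = 14.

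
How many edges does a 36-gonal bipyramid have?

A bipyramid over an n-gon has 2n triangular faces and n + 2 vertices: V = 36 + 2 = 38, E = 3·36 = 108, F = 2·36 = 72.

108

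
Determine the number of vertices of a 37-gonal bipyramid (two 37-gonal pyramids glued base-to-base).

A bipyramid over an n-gon has 2n triangular faces and n + 2 vertices: V = 37 + 2 = 39, E = 3·37 = 111, F = 2·37 = 74.
Check: V − E + F = 39 − 111 + 74 = 2.

39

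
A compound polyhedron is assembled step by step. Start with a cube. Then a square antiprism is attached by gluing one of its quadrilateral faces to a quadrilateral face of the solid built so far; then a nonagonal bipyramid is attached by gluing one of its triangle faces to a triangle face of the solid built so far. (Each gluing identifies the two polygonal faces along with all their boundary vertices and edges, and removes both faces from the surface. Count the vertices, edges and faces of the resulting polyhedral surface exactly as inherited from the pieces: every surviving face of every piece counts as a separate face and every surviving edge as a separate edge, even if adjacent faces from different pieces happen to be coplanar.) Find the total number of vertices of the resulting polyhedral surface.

A cube: V=8, E=12, F=6.
Attach a square antiprism (V=8, E=16, F=10) along a 4-gon: merge 4 vertices and 4 edges, delete both glued faces → V=12, E=24, F=14.
Attach a nonagonal bipyramid (V=11, E=27, F=18) along a 3-gon: merge 3 vertices and 3 edges, delete both glued faces → V=20, E=48, F=30.
Check: V − E + F = 20 − 48 + 30 = 2.

20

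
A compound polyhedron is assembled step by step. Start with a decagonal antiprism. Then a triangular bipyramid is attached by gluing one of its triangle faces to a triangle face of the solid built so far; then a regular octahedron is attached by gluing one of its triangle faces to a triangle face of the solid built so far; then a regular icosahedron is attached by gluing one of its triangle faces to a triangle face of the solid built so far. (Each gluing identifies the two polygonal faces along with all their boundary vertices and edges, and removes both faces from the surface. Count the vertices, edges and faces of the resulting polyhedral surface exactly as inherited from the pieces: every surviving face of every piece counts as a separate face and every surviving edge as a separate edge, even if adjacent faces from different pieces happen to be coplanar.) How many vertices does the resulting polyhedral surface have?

34

A decagonal antiprism: V=20, E=40, F=22.
Attach a triangular bipyramid (V=5, E=9, F=6) along a 3-gon: merge 3 vertices and 3 edges, delete both glued faces → V=22, E=46, F=26.
Attach a regular octahedron (V=6, E=12, F=8) along a 3-gon: merge 3 vertices and 3 edges, delete both glued faces → V=25, E=55, F=32.
Attach a regular icosahedron (V=12, E=30, F=20) along a 3-gon: merge 3 vertices and 3 edges, delete both glued faces → V=34, E=82, F=50.
Check: V − E + F = 34 − 82 + 50 = 2.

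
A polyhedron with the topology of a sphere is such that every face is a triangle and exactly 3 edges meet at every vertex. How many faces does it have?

4

Each face has 3 edges and each edge borders two faces, so 2E = 3F.
Each vertex has degree 3, so 3V = 2E and hence V = 3F/3.
Euler: V − E + F = 2 ⇒ (3F/3) − (3F/2) + F = 2.
Multiply by 6: (6 − 9 + 6)F = 12, i.e. 3F = 12.
So F = 4, E = 3·4/2 = 6, V = 3·4/3 = 4.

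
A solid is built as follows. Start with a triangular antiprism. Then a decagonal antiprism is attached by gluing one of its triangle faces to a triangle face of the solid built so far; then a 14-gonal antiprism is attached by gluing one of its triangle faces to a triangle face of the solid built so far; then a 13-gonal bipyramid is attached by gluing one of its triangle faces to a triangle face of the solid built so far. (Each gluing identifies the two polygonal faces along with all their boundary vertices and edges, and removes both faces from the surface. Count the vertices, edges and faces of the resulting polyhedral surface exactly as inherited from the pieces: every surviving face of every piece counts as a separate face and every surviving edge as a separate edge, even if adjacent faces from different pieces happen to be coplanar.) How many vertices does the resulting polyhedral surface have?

A triangular antiprism: V=6, E=12, F=8.
Attach a decagonal antiprism (V=20, E=40, F=22) along a 3-gon: merge 3 vertices and 3 edges, delete both glued faces → V=23, E=49, F=28.
Attach a 14-gonal antiprism (V=28, E=56, F=30) along a 3-gon: merge 3 vertices and 3 edges, delete both glued faces → V=48, E=102, F=56.
Attach a 13-gonal bipyramid (V=15, E=39, F=26) along a 3-gon: merge 3 vertices and 3 edges, delete both glued faces → V=60, E=138, F=80.
Check: V − E + F = 60 − 138 + 80 = 2.

60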